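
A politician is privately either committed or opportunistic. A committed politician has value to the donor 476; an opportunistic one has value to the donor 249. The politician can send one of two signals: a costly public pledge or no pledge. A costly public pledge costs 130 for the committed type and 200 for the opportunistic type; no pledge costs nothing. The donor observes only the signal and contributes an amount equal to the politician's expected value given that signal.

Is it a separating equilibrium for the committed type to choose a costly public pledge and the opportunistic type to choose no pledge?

Under separation the donor infers type exactly: pledge → committed (pays 476), no pledge → opportunistic (pays 249).
Committed: pledge gives 476 − 130 = 346; no pledge gives 249 − 0 = 249. No deviation. ✓
Opportunistic: no pledge gives 249 − 0 = 249; pledge gives 476 − 200 = 276. Would deviate. ✗

No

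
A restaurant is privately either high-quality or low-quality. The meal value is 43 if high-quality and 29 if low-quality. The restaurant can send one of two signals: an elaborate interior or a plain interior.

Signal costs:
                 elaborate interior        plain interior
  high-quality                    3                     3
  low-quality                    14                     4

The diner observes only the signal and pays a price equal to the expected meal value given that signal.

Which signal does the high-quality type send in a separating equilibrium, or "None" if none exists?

Try high-quality → elaborate interior, low-quality → plain interior:
  Under separation the diner infers type exactly: elaborate interior → high-quality (pays 43), plain interior → low-quality (pays 29).
  High-quality: elaborate interior gives 43 − 3 = 40; plain interior gives 29 − 3 = 26. No deviation. ✓
  Low-quality: plain interior gives 29 − 4 = 25; elaborate interior gives 43 − 14 = 29. Would deviate. ✗
Try high-quality → plain interior, low-quality → elaborate interior:
  Under separation the diner infers type exactly: plain interior → high-quality (pays 43), elaborate interior → low-quality (pays 29).
  High-quality: plain interior gives 43 − 3 = 40; elaborate interior gives 29 − 3 = 26. No deviation. ✓
  Low-quality: elaborate interior gives 29 − 14 = 15; plain interior gives 43 − 4 = 39. Would deviate. ✗
Neither assignment is incentive-compatible.

None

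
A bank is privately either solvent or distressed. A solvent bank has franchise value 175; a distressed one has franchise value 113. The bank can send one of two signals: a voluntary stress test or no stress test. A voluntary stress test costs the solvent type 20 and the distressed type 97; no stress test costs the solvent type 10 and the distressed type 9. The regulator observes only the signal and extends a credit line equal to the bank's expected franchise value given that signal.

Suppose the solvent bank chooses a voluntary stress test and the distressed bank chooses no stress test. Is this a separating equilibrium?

If types separate, stress test earns payment 175 and no stress test earns 113.
Solvent: stress test gives 175 − 20 = 155; no stress test gives 113 − 10 = 103. No deviation. ✓
Distressed: no stress test gives 113 − 9 = 104; stress test gives 175 − 97 = 78. No deviation. ✓
Neither type gains from mimicking the other.

Yes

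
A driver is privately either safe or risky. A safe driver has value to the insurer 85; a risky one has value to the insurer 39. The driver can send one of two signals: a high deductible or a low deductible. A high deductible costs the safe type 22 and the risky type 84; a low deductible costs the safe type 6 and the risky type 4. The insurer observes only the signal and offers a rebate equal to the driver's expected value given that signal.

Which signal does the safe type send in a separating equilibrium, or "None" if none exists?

high deductible

Try safe → high deductible, risky → low deductible:
  If types separate, high deductible earns payment 85 and low deductible earns 39.
  Safe: high deductible gives 85 − 22 = 63; low deductible gives 39 − 6 = 33. No deviation. ✓
  Risky: low deductible gives 39 − 4 = 35; high deductible gives 85 − 84 = 1. No deviation. ✓
Both hold — the safe type sends high deductible.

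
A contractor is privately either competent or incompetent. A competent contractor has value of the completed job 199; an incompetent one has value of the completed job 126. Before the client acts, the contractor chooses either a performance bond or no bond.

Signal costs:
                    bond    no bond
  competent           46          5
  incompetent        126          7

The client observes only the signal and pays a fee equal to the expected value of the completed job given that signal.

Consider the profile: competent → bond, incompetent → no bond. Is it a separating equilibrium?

Yes

If types separate, bond earns payment 199 and no bond earns 126.
Competent: bond gives 199 − 46 = 153; no bond gives 126 − 5 = 121. No deviation. ✓
Incompetent: no bond gives 126 − 7 = 119; bond gives 199 − 126 = 73. No deviation. ✓
Neither type gains from mimicking the other.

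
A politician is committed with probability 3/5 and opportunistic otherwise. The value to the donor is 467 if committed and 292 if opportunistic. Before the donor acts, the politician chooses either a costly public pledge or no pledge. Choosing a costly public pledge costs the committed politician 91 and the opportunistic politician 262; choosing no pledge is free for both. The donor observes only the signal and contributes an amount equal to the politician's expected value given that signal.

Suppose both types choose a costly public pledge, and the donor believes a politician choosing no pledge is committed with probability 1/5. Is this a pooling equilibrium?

On the equilibrium path (pledge) the donor holds the prior 3/5 and pays 3/5·467 + 2/5·292 = 397. Off-path (no pledge) belief 1/5 gives 1/5·467 + 4/5·292 = 327.
Committed: pledge gives 397 − 91 = 306; no pledge gives 327 − 0 = 327. Deviates. ✗
Opportunistic: pledge gives 397 − 262 = 135; no pledge gives 327 − 0 = 327. Deviates. ✗

No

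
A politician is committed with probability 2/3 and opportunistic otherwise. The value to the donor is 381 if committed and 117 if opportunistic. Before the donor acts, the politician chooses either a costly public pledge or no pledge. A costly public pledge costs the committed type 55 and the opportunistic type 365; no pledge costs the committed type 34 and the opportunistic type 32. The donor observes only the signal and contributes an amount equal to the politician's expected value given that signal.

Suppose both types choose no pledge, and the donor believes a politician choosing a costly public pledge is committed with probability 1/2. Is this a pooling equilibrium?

On the equilibrium path (no pledge) the donor holds the prior 2/3 and pays 2/3·381 + 1/3·117 = 293. Off-path (pledge) belief 1/2 gives 1/2·381 + 1/2·117 = 249.
Committed: no pledge gives 293 − 34 = 259; pledge gives 249 − 55 = 194. Stays. ✓
Opportunistic: no pledge gives 293 − 32 = 261; pledge gives 249 − 365 = -116. Stays. ✓
Beliefs are Bayes-consistent on-path and both types best-respond.

Yes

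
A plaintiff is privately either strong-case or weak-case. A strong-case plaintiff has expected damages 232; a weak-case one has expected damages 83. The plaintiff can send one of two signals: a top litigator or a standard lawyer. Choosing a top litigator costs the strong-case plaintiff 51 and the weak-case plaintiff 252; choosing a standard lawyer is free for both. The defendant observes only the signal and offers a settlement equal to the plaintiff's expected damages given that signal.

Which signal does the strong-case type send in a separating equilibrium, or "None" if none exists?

Try strong-case → top litigator, weak-case → standard lawyer:
  If types separate, top litigator earns payment 232 and standard lawyer earns 83.
  Strong-case: top litigator gives 232 − 51 = 181; standard lawyer gives 83 − 0 = 83. No deviation. ✓
  Weak-case: standard lawyer gives 83 − 0 = 83; top litigator gives 232 − 252 = -20. No deviation. ✓
Both hold — the strong-case type sends top litigator.

top litigator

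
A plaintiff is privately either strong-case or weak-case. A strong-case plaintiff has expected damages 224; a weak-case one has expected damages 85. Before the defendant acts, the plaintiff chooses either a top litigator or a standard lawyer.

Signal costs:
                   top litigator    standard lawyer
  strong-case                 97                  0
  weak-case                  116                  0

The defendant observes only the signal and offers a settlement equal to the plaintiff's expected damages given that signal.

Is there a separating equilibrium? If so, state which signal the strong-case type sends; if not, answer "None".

None

Try strong-case → top litigator, weak-case → standard lawyer:
  If types separate, top litigator earns payment 224 and standard lawyer earns 85.
  Strong-case: top litigator gives 224 − 97 = 127; standard lawyer gives 85 − 0 = 85. No deviation. ✓
  Weak-case: standard lawyer gives 85 − 0 = 85; top litigator gives 224 − 116 = 108. Would deviate. ✗
Try strong-case → standard lawyer, weak-case → top litigator:
  If types separate, standard lawyer earns payment 224 and top litigator earns 85.
  Strong-case: standard lawyer gives 224 − 0 = 224; top litigator gives 85 − 97 = -12. No deviation. ✓
  Weak-case: top litigator gives 85 − 116 = -31; standard lawyer gives 224 − 0 = 224. Would deviate. ✗
Neither assignment is incentive-compatible.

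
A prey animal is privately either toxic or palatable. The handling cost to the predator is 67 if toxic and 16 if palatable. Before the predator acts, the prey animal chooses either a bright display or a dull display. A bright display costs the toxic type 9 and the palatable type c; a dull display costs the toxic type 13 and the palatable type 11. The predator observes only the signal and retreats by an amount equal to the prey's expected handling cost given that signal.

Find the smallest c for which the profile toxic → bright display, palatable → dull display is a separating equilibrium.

62

Under separation: bright display → toxic (pays 67); dull display → palatable (pays 16).
Toxic: 67 − 9 = 58 ≥ 16 − 13 = 3. Holds regardless of c. ✓
Palatable: 16 − 11 ≥ 67 − c, so c ≥ 67 − 5 = 62.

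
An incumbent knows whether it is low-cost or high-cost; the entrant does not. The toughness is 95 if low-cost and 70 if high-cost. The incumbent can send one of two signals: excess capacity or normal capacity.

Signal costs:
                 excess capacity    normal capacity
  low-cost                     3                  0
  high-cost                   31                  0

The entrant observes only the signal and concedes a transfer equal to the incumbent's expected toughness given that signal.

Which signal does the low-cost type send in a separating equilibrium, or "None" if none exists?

Try low-cost → excess capacity, high-cost → normal capacity:
  If types separate, excess capacity earns payment 95 and normal capacity earns 70.
  Low-cost: excess capacity gives 95 − 3 = 92; normal capacity gives 70 − 0 = 70. No deviation. ✓
  High-cost: normal capacity gives 70 − 0 = 70; excess capacity gives 95 − 31 = 64. No deviation. ✓
Both hold — the low-cost type sends excess capacity.

excess capacity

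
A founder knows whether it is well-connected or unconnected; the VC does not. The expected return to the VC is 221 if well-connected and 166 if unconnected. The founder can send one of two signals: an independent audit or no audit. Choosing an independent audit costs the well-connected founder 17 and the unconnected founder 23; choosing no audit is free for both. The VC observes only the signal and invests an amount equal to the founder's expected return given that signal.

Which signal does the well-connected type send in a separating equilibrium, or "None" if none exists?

Try well-connected → audit, unconnected → no audit:
  Under separation the VC infers type exactly: audit → well-connected (pays 221), no audit → unconnected (pays 166).
  Well-connected: audit gives 221 − 17 = 204; no audit gives 166 − 0 = 166. No deviation. ✓
  Unconnected: no audit gives 166 − 0 = 166; audit gives 221 − 23 = 198. Would deviate. ✗
Try well-connected → no audit, unconnected → audit:
  Under separation the VC infers type exactly: no audit → well-connected (pays 221), audit → unconnected (pays 166).
  Well-connected: no audit gives 221 − 0 = 221; audit gives 166 − 17 = 149. No deviation. ✓
  Unconnected: audit gives 166 − 23 = 143; no audit gives 221 − 0 = 221. Would deviate. ✗
Neither assignment is incentive-compatible.

None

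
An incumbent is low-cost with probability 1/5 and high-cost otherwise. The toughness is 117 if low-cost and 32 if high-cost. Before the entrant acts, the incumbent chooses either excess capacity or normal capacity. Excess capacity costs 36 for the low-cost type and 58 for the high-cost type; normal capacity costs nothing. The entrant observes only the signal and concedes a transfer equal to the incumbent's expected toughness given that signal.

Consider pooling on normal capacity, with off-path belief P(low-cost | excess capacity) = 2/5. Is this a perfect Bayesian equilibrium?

At the pooled signal (normal capacity) the entrant holds the prior 1/5 and pays 1/5·117 + 4/5·32 = 49. Off-path (excess capacity) belief 2/5 gives 2/5·117 + 3/5·32 = 66.
Low-cost: normal capacity gives 49 − 0 = 49; excess capacity gives 66 − 36 = 30. Stays. ✓
High-cost: normal capacity gives 49 − 0 = 49; excess capacity gives 66 − 58 = 8. Stays. ✓

Yes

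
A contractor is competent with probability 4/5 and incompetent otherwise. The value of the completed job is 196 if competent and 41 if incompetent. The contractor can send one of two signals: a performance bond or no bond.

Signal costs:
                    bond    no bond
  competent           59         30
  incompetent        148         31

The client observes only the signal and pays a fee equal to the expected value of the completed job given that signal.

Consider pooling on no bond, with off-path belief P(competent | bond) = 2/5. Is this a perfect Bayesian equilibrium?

Yes

At the pooled signal (no bond) the client holds the prior 4/5 and pays 4/5·196 + 1/5·41 = 165. Off-path (bond) belief 2/5 gives 2/5·196 + 3/5·41 = 103.
Competent: no bond gives 165 − 30 = 135; bond gives 103 − 59 = 44. Stays. ✓
Incompetent: no bond gives 165 − 31 = 134; bond gives 103 − 148 = -45. Stays. ✓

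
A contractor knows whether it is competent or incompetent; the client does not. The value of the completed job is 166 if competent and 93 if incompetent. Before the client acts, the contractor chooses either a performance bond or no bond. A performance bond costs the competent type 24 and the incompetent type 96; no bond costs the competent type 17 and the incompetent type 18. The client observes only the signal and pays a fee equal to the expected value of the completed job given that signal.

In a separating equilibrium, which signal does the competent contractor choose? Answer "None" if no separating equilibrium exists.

Try competent → bond, incompetent → no bond:
  If types separate, bond earns payment 166 and no bond earns 93.
  Competent: bond gives 166 − 24 = 142; no bond gives 93 − 17 = 76. No deviation. ✓
  Incompetent: no bond gives 93 − 18 = 75; bond gives 166 − 96 = 70. No deviation. ✓
Both hold — the competent type sends bond.

bond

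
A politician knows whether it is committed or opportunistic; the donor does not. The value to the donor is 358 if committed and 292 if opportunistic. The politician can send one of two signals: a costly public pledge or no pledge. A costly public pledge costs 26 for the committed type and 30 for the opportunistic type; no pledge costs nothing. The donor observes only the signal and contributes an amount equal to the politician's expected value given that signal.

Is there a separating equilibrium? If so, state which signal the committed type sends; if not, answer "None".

Try committed → pledge, opportunistic → no pledge:
  If types separate, pledge earns payment 358 and no pledge earns 292.
  Committed: pledge gives 358 − 26 = 332; no pledge gives 292 − 0 = 292. No deviation. ✓
  Opportunistic: no pledge gives 292 − 0 = 292; pledge gives 358 − 30 = 328. Would deviate. ✗
Try committed → no pledge, opportunistic → pledge:
  If types separate, no pledge earns payment 358 and pledge earns 292.
  Committed: no pledge gives 358 − 0 = 358; pledge gives 292 − 26 = 266. No deviation. ✓
  Opportunistic: pledge gives 292 − 30 = 262; no pledge gives 358 − 0 = 358. Would deviate. ✗
Neither assignment is incentive-compatible.

None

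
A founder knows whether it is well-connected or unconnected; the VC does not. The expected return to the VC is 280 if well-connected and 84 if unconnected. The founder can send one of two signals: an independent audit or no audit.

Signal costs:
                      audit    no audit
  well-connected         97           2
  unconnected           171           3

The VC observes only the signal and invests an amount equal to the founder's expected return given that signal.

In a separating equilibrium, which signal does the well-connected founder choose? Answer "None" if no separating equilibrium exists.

None

Try well-connected → audit, unconnected → no audit:
  Under separation the VC infers type exactly: audit → well-connected (pays 280), no audit → unconnected (pays 84).
  Well-connected: audit gives 280 − 97 = 183; no audit gives 84 − 2 = 82. No deviation. ✓
  Unconnected: no audit gives 84 − 3 = 81; audit gives 280 − 171 = 109. Would deviate. ✗
Try well-connected → no audit, unconnected → audit:
  Under separation the VC infers type exactly: no audit → well-connected (pays 280), audit → unconnected (pays 84).
  Well-connected: no audit gives 280 − 2 = 278; audit gives 84 − 97 = -13. No deviation. ✓
  Unconnected: audit gives 84 − 171 = -87; no audit gives 280 − 3 = 277. Would deviate. ✗
Neither assignment is incentive-compatible.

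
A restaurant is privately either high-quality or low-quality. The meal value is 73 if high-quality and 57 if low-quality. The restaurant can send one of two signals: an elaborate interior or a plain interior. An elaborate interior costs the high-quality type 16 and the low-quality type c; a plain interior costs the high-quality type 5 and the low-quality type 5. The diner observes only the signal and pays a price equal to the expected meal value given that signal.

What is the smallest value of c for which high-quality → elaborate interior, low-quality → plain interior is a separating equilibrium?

Under separation: elaborate interior → high-quality (pays 73); plain interior → low-quality (pays 57).
High-quality: 73 − 16 = 57 ≥ 57 − 5 = 52. Holds regardless of c. ✓
Low-quality: 57 − 5 ≥ 73 − c, so c ≥ 73 − 52 = 21.

21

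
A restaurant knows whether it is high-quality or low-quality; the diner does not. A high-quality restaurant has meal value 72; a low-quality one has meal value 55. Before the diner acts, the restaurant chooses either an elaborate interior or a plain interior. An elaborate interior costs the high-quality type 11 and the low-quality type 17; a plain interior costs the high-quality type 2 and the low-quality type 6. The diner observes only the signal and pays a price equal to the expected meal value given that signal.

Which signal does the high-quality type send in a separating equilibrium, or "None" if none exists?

None

Try high-quality → elaborate interior, low-quality → plain interior:
  Under separation the diner infers type exactly: elaborate interior → high-quality (pays 72), plain interior → low-quality (pays 55).
  High-quality: elaborate interior gives 72 − 11 = 61; plain interior gives 55 − 2 = 53. No deviation. ✓
  Low-quality: plain interior gives 55 − 6 = 49; elaborate interior gives 72 − 17 = 55. Would deviate. ✗
Try high-quality → plain interior, low-quality → elaborate interior:
  Under separation the diner infers type exactly: plain interior → high-quality (pays 72), elaborate interior → low-quality (pays 55).
  High-quality: plain interior gives 72 − 2 = 70; elaborate interior gives 55 − 11 = 44. No deviation. ✓
  Low-quality: elaborate interior gives 55 − 17 = 38; plain interior gives 72 − 6 = 66. Would deviate. ✗
Neither assignment is incentive-compatible.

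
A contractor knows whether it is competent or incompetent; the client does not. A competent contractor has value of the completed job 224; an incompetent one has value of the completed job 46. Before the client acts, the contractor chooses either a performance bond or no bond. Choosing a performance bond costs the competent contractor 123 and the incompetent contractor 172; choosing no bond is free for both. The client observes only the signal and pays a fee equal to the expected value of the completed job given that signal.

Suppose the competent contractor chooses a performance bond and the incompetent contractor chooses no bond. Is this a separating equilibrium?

If types separate, bond earns payment 224 and no bond earns 46.
Competent: bond gives 224 − 123 = 101; no bond gives 46 − 0 = 46. No deviation. ✓
Incompetent: no bond gives 46 − 0 = 46; bond gives 224 − 172 = 52. Would deviate. ✗

No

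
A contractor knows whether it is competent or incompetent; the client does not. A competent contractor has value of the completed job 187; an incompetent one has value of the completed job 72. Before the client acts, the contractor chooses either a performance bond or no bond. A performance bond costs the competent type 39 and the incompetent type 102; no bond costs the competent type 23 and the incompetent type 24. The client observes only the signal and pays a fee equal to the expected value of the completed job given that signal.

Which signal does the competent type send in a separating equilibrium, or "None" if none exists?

None

Try competent → bond, incompetent → no bond:
  Under separation the client infers type exactly: bond → competent (pays 187), no bond → incompetent (pays 72).
  Competent: bond gives 187 − 39 = 148; no bond gives 72 − 23 = 49. No deviation. ✓
  Incompetent: no bond gives 72 − 24 = 48; bond gives 187 − 102 = 85. Would deviate. ✗
Try competent → no bond, incompetent → bond:
  Under separation the client infers type exactly: no bond → competent (pays 187), bond → incompetent (pays 72).
  Competent: no bond gives 187 − 23 = 164; bond gives 72 − 39 = 33. No deviation. ✓
  Incompetent: bond gives 72 − 102 = -30; no bond gives 187 − 24 = 163. Would deviate. ✗
Neither assignment is incentive-compatible.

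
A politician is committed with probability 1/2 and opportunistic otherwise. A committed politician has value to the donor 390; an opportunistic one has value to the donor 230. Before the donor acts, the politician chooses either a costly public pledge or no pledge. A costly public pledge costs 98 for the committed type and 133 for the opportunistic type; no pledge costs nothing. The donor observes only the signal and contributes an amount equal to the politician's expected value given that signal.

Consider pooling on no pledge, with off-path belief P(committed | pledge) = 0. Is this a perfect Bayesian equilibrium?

Yes

On the equilibrium path (no pledge) the donor holds the prior 1/2 and pays 1/2·390 + 1/2·230 = 310. Off-path (pledge) belief 0 gives 0·390 + 1·230 = 230.
Committed: no pledge gives 310 − 0 = 310; pledge gives 230 − 98 = 132. Stays. ✓
Opportunistic: no pledge gives 310 − 0 = 310; pledge gives 230 − 133 = 97. Stays. ✓
Beliefs are Bayes-consistent on-path and both types best-respond.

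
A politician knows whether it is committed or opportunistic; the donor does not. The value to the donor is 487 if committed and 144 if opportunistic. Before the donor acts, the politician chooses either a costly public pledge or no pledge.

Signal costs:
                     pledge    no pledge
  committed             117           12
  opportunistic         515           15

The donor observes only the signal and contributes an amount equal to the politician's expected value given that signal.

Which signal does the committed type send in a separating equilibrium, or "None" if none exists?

Try committed → pledge, opportunistic → no pledge:
  Under separation the donor infers type exactly: pledge → committed (pays 487), no pledge → opportunistic (pays 144).
  Committed: pledge gives 487 − 117 = 370; no pledge gives 144 − 12 = 132. No deviation. ✓
  Opportunistic: no pledge gives 144 − 15 = 129; pledge gives 487 − 515 = -28. No deviation. ✓
Both hold — the committed type sends pledge.

pledge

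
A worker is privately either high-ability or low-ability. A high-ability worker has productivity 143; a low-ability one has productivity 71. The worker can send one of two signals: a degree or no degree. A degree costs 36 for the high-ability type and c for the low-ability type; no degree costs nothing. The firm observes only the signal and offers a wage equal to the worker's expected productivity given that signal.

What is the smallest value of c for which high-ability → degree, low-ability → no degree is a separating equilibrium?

72

Under separation: degree → high-ability (pays 143); no degree → low-ability (pays 71).
High-ability: 143 − 36 = 107 ≥ 71 − 0 = 71. Holds regardless of c. ✓
Low-ability: 71 − 0 ≥ 143 − c, so c ≥ 143 − 71 = 72.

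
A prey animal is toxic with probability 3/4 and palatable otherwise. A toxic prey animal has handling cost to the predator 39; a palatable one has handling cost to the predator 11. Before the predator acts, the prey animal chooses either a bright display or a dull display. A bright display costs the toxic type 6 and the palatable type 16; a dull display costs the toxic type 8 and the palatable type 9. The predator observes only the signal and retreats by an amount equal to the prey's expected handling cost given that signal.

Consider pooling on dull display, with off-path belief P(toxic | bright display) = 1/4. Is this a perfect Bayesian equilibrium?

At the pooled signal (dull display) the predator holds the prior 3/4 and pays 3/4·39 + 1/4·11 = 32. Off-path (bright display) belief 1/4 gives 1/4·39 + 3/4·11 = 18.
Toxic: dull display gives 32 − 8 = 24; bright display gives 18 − 6 = 12. Stays. ✓
Palatable: dull display gives 32 − 9 = 23; bright display gives 18 − 16 = 2. Stays. ✓

Yes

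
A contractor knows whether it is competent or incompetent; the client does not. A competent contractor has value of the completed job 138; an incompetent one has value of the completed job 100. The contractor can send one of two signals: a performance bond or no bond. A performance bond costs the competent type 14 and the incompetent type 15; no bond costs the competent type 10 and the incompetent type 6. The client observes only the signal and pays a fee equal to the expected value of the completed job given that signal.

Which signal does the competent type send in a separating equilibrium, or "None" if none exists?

Try competent → bond, incompetent → no bond:
  If types separate, bond earns payment 138 and no bond earns 100.
  Competent: bond gives 138 − 14 = 124; no bond gives 100 − 10 = 90. No deviation. ✓
  Incompetent: no bond gives 100 − 6 = 94; bond gives 138 − 15 = 123. Would deviate. ✗
Try competent → no bond, incompetent → bond:
  If types separate, no bond earns payment 138 and bond earns 100.
  Competent: no bond gives 138 − 10 = 128; bond gives 100 − 14 = 86. No deviation. ✓
  Incompetent: bond gives 100 − 15 = 85; no bond gives 138 − 6 = 132. Would deviate. ✗
Neither assignment is incentive-compatible.

None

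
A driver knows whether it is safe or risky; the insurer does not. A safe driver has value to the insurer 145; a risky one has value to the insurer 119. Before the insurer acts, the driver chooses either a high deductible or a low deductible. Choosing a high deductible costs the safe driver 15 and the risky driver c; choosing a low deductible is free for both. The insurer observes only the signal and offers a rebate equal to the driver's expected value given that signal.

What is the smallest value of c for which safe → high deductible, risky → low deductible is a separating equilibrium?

Under separation: high deductible → safe (pays 145); low deductible → risky (pays 119).
Safe: 145 − 15 = 130 ≥ 119 − 0 = 119. Holds regardless of c. ✓
Risky: 119 − 0 ≥ 145 − c, so c ≥ 145 − 119 = 26.

26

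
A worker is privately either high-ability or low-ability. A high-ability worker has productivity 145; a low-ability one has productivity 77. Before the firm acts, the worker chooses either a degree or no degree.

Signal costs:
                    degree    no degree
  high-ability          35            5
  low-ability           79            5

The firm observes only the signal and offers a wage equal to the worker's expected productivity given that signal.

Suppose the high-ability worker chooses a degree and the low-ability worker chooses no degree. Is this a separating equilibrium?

If types separate, degree earns payment 145 and no degree earns 77.
High-ability: degree gives 145 − 35 = 110; no degree gives 77 − 5 = 72. No deviation. ✓
Low-ability: no degree gives 77 − 5 = 72; degree gives 145 − 79 = 66. No deviation. ✓
Both incentive constraints hold.

Yes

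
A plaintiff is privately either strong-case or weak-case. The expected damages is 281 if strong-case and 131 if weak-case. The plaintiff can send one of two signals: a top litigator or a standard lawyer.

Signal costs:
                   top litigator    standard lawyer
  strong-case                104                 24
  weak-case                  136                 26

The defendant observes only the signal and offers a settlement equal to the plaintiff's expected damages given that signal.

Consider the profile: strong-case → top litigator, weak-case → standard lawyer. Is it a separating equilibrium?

No

If types separate, top litigator earns payment 281 and standard lawyer earns 131.
Strong-case: top litigator gives 281 − 104 = 177; standard lawyer gives 131 − 24 = 107. No deviation. ✓
Weak-case: standard lawyer gives 131 − 26 = 105; top litigator gives 281 − 136 = 145. Would deviate. ✗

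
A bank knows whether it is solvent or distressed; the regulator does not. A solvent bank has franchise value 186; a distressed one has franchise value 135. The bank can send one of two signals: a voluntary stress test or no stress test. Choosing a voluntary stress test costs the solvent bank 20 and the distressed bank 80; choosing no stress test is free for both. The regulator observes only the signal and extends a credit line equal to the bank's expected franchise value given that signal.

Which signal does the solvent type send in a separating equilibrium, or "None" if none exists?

Try solvent → stress test, distressed → no stress test:
  If types separate, stress test earns payment 186 and no stress test earns 135.
  Solvent: stress test gives 186 − 20 = 166; no stress test gives 135 − 0 = 135. No deviation. ✓
  Distressed: no stress test gives 135 − 0 = 135; stress test gives 186 − 80 = 106. No deviation. ✓
Both hold — the solvent type sends stress test.

stress test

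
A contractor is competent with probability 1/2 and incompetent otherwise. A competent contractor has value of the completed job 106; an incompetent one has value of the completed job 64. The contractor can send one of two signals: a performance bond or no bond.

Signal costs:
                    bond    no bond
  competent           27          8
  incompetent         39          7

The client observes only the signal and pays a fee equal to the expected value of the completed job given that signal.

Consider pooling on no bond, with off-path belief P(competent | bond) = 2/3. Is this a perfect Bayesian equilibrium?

Yes

On the equilibrium path (no bond) the client holds the prior 1/2 and pays 1/2·106 + 1/2·64 = 85. Off-path (bond) belief 2/3 gives 2/3·106 + 1/3·64 = 92.
Competent: no bond gives 85 − 8 = 77; bond gives 92 − 27 = 65. Stays. ✓
Incompetent: no bond gives 85 − 7 = 78; bond gives 92 − 39 = 53. Stays. ✓
Beliefs are Bayes-consistent on-path and both types best-respond.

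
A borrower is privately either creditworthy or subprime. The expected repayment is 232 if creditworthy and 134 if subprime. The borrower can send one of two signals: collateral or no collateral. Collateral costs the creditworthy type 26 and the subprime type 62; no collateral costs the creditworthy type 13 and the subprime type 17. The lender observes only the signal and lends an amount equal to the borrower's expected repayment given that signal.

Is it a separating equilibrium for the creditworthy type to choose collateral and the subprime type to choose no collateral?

No

If types separate, collateral earns payment 232 and no collateral earns 134.
Creditworthy: collateral gives 232 − 26 = 206; no collateral gives 134 − 13 = 121. No deviation. ✓
Subprime: no collateral gives 134 − 17 = 117; collateral gives 232 − 62 = 170. Would deviate. ✗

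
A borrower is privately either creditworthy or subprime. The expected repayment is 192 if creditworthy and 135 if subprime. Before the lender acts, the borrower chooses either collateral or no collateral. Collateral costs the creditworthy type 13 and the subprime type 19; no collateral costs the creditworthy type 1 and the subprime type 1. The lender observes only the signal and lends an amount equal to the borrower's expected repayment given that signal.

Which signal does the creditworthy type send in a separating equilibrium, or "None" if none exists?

None

Try creditworthy → collateral, subprime → no collateral:
  Under separation the lender infers type exactly: collateral → creditworthy (pays 192), no collateral → subprime (pays 135).
  Creditworthy: collateral gives 192 − 13 = 179; no collateral gives 135 − 1 = 134. No deviation. ✓
  Subprime: no collateral gives 135 − 1 = 134; collateral gives 192 − 19 = 173. Would deviate. ✗
Try creditworthy → no collateral, subprime → collateral:
  Under separation the lender infers type exactly: no collateral → creditworthy (pays 192), collateral → subprime (pays 135).
  Creditworthy: no collateral gives 192 − 1 = 191; collateral gives 135 − 13 = 122. No deviation. ✓
  Subprime: collateral gives 135 − 19 = 116; no collateral gives 192 − 1 = 191. Would deviate. ✗
Neither assignment is incentive-compatible.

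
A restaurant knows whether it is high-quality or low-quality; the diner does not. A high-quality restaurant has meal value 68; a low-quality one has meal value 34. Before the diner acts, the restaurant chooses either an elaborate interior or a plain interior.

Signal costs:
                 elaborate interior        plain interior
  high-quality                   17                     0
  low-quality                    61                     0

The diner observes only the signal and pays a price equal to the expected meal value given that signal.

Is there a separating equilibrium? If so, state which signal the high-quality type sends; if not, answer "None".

Try high-quality → elaborate interior, low-quality → plain interior:
  Under separation the diner infers type exactly: elaborate interior → high-quality (pays 68), plain interior → low-quality (pays 34).
  High-quality: elaborate interior gives 68 − 17 = 51; plain interior gives 34 − 0 = 34. No deviation. ✓
  Low-quality: plain interior gives 34 − 0 = 34; elaborate interior gives 68 − 61 = 7. No deviation. ✓
Both hold — the high-quality type sends elaborate interior.

elaborate interior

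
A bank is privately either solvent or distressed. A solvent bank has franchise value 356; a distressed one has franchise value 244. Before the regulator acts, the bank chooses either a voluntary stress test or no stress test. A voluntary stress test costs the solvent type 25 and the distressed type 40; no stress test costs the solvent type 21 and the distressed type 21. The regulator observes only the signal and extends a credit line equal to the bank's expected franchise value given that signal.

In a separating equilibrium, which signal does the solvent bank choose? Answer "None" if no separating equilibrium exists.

Try solvent → stress test, distressed → no stress test:
  Under separation the regulator infers type exactly: stress test → solvent (pays 356), no stress test → distressed (pays 244).
  Solvent: stress test gives 356 − 25 = 331; no stress test gives 244 − 21 = 223. No deviation. ✓
  Distressed: no stress test gives 244 − 21 = 223; stress test gives 356 − 40 = 316. Would deviate. ✗
Try solvent → no stress test, distressed → stress test:
  Under separation the regulator infers type exactly: no stress test → solvent (pays 356), stress test → distressed (pays 244).
  Solvent: no stress test gives 356 − 21 = 335; stress test gives 244 − 25 = 219. No deviation. ✓
  Distressed: stress test gives 244 − 40 = 204; no stress test gives 356 − 21 = 335. Would deviate. ✗
Neither assignment is incentive-compatible.

None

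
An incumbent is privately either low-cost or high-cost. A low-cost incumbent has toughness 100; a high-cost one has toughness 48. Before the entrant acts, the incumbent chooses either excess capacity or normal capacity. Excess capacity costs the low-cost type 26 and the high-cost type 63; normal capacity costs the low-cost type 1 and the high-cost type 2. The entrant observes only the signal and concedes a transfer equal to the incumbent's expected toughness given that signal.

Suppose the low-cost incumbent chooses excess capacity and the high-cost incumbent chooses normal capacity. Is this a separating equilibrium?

Yes

Under separation the entrant infers type exactly: excess capacity → low-cost (pays 100), normal capacity → high-cost (pays 48).
Low-cost: excess capacity gives 100 − 26 = 74; normal capacity gives 48 − 1 = 47. No deviation. ✓
High-cost: normal capacity gives 48 − 2 = 46; excess capacity gives 100 − 63 = 37. No deviation. ✓
Neither type gains from mimicking the other.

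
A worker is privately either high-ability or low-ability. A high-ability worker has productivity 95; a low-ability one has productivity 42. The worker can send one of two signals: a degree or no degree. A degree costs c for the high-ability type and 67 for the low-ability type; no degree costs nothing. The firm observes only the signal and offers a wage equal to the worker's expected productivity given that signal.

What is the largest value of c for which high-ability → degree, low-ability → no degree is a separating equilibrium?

Under separation: degree → high-ability (pays 95); no degree → low-ability (pays 42).
Low-ability: 42 − 0 = 42 ≥ 95 − 67 = 28. Holds regardless of c. ✓
High-ability: 95 − c ≥ 42 − 0, so c ≤ 95 − 42 = 53.

53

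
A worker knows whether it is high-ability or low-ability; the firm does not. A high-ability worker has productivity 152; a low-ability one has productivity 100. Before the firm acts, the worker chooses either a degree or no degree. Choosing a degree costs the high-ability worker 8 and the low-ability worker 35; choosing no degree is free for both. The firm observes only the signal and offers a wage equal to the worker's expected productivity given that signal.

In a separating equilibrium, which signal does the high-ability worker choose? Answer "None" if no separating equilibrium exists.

None

Try high-ability → degree, low-ability → no degree:
  If types separate, degree earns payment 152 and no degree earns 100.
  High-ability: degree gives 152 − 8 = 144; no degree gives 100 − 0 = 100. No deviation. ✓
  Low-ability: no degree gives 100 − 0 = 100; degree gives 152 − 35 = 117. Would deviate. ✗
Try high-ability → no degree, low-ability → degree:
  If types separate, no degree earns payment 152 and degree earns 100.
  High-ability: no degree gives 152 − 0 = 152; degree gives 100 − 8 = 92. No deviation. ✓
  Low-ability: degree gives 100 − 35 = 65; no degree gives 152 − 0 = 152. Would deviate. ✗
Neither assignment is incentive-compatible.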